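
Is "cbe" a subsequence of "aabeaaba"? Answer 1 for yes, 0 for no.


Check if "cbe" is a subsequence of "aabeaaba"
Greedy scan:
  Position 0 ('a'): no match needed
  Position 1 ('a'): no match needed
  Position 2 ('b'): no match needed
  Position 3 ('e'): no match needed
  Position 4 ('a'): no match needed
  Position 5 ('a'): no match needed
  Position 6 ('b'): no match needed
  Position 7 ('a'): no match needed
Only matched 0/3 characters => not a subsequence

0


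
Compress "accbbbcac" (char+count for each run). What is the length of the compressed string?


Input: accbbbcac
Runs:
  'a' x 1 => "a1"
  'c' x 2 => "c2"
  'b' x 3 => "b3"
  'c' x 1 => "c1"
  'a' x 1 => "a1"
  'c' x 1 => "c1"
Compressed: "a1c2b3c1a1c1"
Compressed length: 12

12


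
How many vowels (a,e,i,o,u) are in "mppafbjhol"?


Input: mppafbjhol
Checking each character:
  'm' at position 0: consonant
  'p' at position 1: consonant
  'p' at position 2: consonant
  'a' at position 3: vowel (running total: 1)
  'f' at position 4: consonant
  'b' at position 5: consonant
  'j' at position 6: consonant
  'h' at position 7: consonant
  'o' at position 8: vowel (running total: 2)
  'l' at position 9: consonant
Total vowels: 2

2


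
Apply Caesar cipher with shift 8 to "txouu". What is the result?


Caesar cipher: shift "txouu" by 8
  't' (pos 19) + 8 = pos 1 = 'b'
  'x' (pos 23) + 8 = pos 5 = 'f'
  'o' (pos 14) + 8 = pos 22 = 'w'
  'u' (pos 20) + 8 = pos 2 = 'c'
  'u' (pos 20) + 8 = pos 2 = 'c'
Result: bfwcc

bfwcc


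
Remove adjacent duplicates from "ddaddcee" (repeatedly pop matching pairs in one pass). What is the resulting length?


Input: ddaddcee
Stack-based adjacent duplicate removal:
  Read 'd': push. Stack: d
  Read 'd': matches stack top 'd' => pop. Stack: (empty)
  Read 'a': push. Stack: a
  Read 'd': push. Stack: ad
  Read 'd': matches stack top 'd' => pop. Stack: a
  Read 'c': push. Stack: ac
  Read 'e': push. Stack: ace
  Read 'e': matches stack top 'e' => pop. Stack: ac
Final stack: "ac" (length 2)

2


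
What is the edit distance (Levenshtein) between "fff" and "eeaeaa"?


Computing edit distance: "fff" -> "eeaeaa"
DP table:
           e    e    a    e    a    a
      0    1    2    3    4    5    6
  f   1    1    2    3    4    5    6
  f   2    2    2    3    4    5    6
  f   3    3    3    3    4    5    6
Edit distance = dp[3][6] = 6

6


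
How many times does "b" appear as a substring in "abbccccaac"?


Searching for "b" in "abbccccaac"
Scanning each position:
  Position 0: "a" => no
  Position 1: "b" => MATCH
  Position 2: "b" => MATCH
  Position 3: "c" => no
  Position 4: "c" => no
  Position 5: "c" => no
  Position 6: "c" => no
  Position 7: "a" => no
  Position 8: "a" => no
  Position 9: "c" => no
Total occurrences: 2

2


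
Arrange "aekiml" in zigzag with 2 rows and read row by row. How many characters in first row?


Zigzag "aekiml" into 2 rows:
Placing characters:
  'a' => row 0
  'e' => row 1
  'k' => row 0
  'i' => row 1
  'm' => row 0
  'l' => row 1
Rows:
  Row 0: "akm"
  Row 1: "eil"
First row length: 3

3


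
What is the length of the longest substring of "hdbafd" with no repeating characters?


Input: "hdbafd"
Sliding window (track last position of each char):
  Position 0 ('h'): window [0,0] length 1 -- new best
  Position 1 ('d'): window [0,1] length 2 -- new best
  Position 2 ('b'): window [0,2] length 3 -- new best
  Position 3 ('a'): window [0,3] length 4 -- new best
  Position 4 ('f'): window [0,4] length 5 -- new best
  Position 5 ('d'): repeat (last at 1), move window start to 2
  Position 5 ('d'): window [2,5] length 4
Longest substring with no repeats: "hdbaf" with length 5

5


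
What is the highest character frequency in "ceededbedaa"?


Input: ceededbedaa
Character counts:
  'a': 2
  'b': 1
  'c': 1
  'd': 3
  'e': 4
Maximum frequency: 4

4


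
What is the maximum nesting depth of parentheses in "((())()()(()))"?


Input: "((())()()(()))"
Tracking depth:
  Position 0 '(': depth becomes 1
  Position 1 '(': depth becomes 2
  Position 2 '(': depth becomes 3
  Position 3 ')': depth becomes 2
  Position 4 ')': depth becomes 1
  Position 5 '(': depth becomes 2
  Position 6 ')': depth becomes 1
  Position 7 '(': depth becomes 2
  Position 8 ')': depth becomes 1
  Position 9 '(': depth becomes 2
  Position 10 '(': depth becomes 3
  Position 11 ')': depth becomes 2
  Position 12 ')': depth becomes 1
  Position 13 ')': depth becomes 0
Maximum depth reached: 3

3


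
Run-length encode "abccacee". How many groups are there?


Input: abccacee
Scanning for consecutive runs:
  Group 1: 'a' x 1 (positions 0-0)
  Group 2: 'b' x 1 (positions 1-1)
  Group 3: 'c' x 2 (positions 2-3)
  Group 4: 'a' x 1 (positions 4-4)
  Group 5: 'c' x 1 (positions 5-5)
  Group 6: 'e' x 2 (positions 6-7)
Total groups: 6

6


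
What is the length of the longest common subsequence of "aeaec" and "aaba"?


LCS of "aeaec" and "aaba"
DP table:
           a    a    b    a
      0    0    0    0    0
  a   0    1    1    1    1
  e   0    1    1    1    1
  a   0    1    2    2    2
  e   0    1    2    2    2
  c   0    1    2    2    2
LCS length = dp[5][4] = 2

2


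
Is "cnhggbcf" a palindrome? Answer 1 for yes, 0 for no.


Input: cnhggbcf
Reversed: fcbgghnc
  Compare pos 0 ('c') with pos 7 ('f'): MISMATCH
  Compare pos 1 ('n') with pos 6 ('c'): MISMATCH
  Compare pos 2 ('h') with pos 5 ('b'): MISMATCH
  Compare pos 3 ('g') with pos 4 ('g'): match
Result: not a palindrome

0


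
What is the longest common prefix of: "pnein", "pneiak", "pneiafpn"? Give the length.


Words: pnein, pneiak, pneiafpn
  Position 0: all 'p' => match
  Position 1: all 'n' => match
  Position 2: all 'e' => match
  Position 3: all 'i' => match
  Position 4: ('n', 'a', 'a') => mismatch, stop
LCP = "pnei" (length 4)

4


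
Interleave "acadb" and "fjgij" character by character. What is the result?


Interleaving "acadb" and "fjgij":
  Position 0: 'a' from first, 'f' from second => "af"
  Position 1: 'c' from first, 'j' from second => "cj"
  Position 2: 'a' from first, 'g' from second => "ag"
  Position 3: 'd' from first, 'i' from second => "di"
  Position 4: 'b' from first, 'j' from second => "bj"
Result: afcjagdibj

afcjagdibj


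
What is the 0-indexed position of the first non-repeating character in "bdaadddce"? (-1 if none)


Input: bdaadddce
Character frequencies:
  'a': 2
  'b': 1
  'c': 1
  'd': 4
  'e': 1
Scanning left to right for freq == 1:
  Position 0 ('b'): unique! => answer = 0

0


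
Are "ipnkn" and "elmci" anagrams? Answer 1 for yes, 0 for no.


Strings: "ipnkn", "elmci"
Sorted first:  iknnp
Sorted second: ceilm
Differ at position 0: 'i' vs 'c' => not anagrams

0


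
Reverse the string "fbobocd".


Input: fbobocd
Reading characters right to left:
  Position 6: 'd'
  Position 5: 'c'
  Position 4: 'o'
  Position 3: 'b'
  Position 2: 'o'
  Position 1: 'b'
  Position 0: 'f'
Reversed: dcobobf

dcobobf


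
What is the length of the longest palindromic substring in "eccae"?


Input: "eccae"
Checking substrings for palindromes:
  [1:3] "cc" (len 2) => palindrome
Longest palindromic substring: "cc" with length 2

2


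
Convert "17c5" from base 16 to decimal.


Input: "17c5" in base 16
Positional expansion:
  Digit '1' (value 1) x 16^3 = 4096
  Digit '7' (value 7) x 16^2 = 1792
  Digit 'c' (value 12) x 16^1 = 192
  Digit '5' (value 5) x 16^0 = 5
Sum = 6085

6085


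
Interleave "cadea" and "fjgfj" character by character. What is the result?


Interleaving "cadea" and "fjgfj":
  Position 0: 'c' from first, 'f' from second => "cf"
  Position 1: 'a' from first, 'j' from second => "aj"
  Position 2: 'd' from first, 'g' from second => "dg"
  Position 3: 'e' from first, 'f' from second => "ef"
  Position 4: 'a' from first, 'j' from second => "aj"
Result: cfajdgefaj

cfajdgefaj


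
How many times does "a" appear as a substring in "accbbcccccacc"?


Searching for "a" in "accbbcccccacc"
Scanning each position:
  Position 0: "a" => MATCH
  Position 1: "c" => no
  Position 2: "c" => no
  Position 3: "b" => no
  Position 4: "b" => no
  Position 5: "c" => no
  Position 6: "c" => no
  Position 7: "c" => no
  Position 8: "c" => no
  Position 9: "c" => no
  Position 10: "a" => MATCH
  Position 11: "c" => no
  Position 12: "c" => no
Total occurrences: 2

2


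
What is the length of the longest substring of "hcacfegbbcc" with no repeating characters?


Input: "hcacfegbbcc"
Sliding window (track last position of each char):
  Position 0 ('h'): window [0,0] length 1 -- new best
  Position 1 ('c'): window [0,1] length 2 -- new best
  Position 2 ('a'): window [0,2] length 3 -- new best
  Position 3 ('c'): repeat (last at 1), move window start to 2
  Position 3 ('c'): window [2,3] length 2
  Position 4 ('f'): window [2,4] length 3
  Position 5 ('e'): window [2,5] length 4 -- new best
  Position 6 ('g'): window [2,6] length 5 -- new best
  Position 7 ('b'): window [2,7] length 6 -- new best
  Position 8 ('b'): repeat (last at 7), move window start to 8
  Position 8 ('b'): window [8,8] length 1
  Position 9 ('c'): window [8,9] length 2
  Position 10 ('c'): repeat (last at 9), move window start to 10
  Position 10 ('c'): window [10,10] length 1
Longest substring with no repeats: "acfegb" with length 6

6


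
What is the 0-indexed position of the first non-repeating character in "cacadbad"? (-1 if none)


Input: cacadbad
Character frequencies:
  'a': 3
  'b': 1
  'c': 2
  'd': 2
Scanning left to right for freq == 1:
  Position 0 ('c'): freq=2, skip
  Position 1 ('a'): freq=3, skip
  Position 2 ('c'): freq=2, skip
  Position 3 ('a'): freq=3, skip
  Position 4 ('d'): freq=2, skip
  Position 5 ('b'): unique! => answer = 5

5


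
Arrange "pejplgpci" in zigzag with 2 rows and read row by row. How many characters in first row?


Zigzag "pejplgpci" into 2 rows:
Placing characters:
  'p' => row 0
  'e' => row 1
  'j' => row 0
  'p' => row 1
  'l' => row 0
  'g' => row 1
  'p' => row 0
  'c' => row 1
  'i' => row 0
Rows:
  Row 0: "pjlpi"
  Row 1: "epgc"
First row length: 5

5


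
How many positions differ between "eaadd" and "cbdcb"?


Comparing "eaadd" and "cbdcb" position by position:
  Position 0: 'e' vs 'c' => DIFFER
  Position 1: 'a' vs 'b' => DIFFER
  Position 2: 'a' vs 'd' => DIFFER
  Position 3: 'd' vs 'c' => DIFFER
  Position 4: 'd' vs 'b' => DIFFER
Positions that differ: 5

5


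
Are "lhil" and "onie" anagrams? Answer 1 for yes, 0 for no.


Strings: "lhil", "onie"
Sorted first:  hill
Sorted second: eino
Differ at position 0: 'h' vs 'e' => not anagrams

0


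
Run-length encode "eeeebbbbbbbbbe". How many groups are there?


Input: eeeebbbbbbbbbe
Scanning for consecutive runs:
  Group 1: 'e' x 4 (positions 0-3)
  Group 2: 'b' x 9 (positions 4-12)
  Group 3: 'e' x 1 (positions 13-13)
Total groups: 3

3


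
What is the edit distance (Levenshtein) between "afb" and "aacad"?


Computing edit distance: "afb" -> "aacad"
DP table:
           a    a    c    a    d
      0    1    2    3    4    5
  a   1    0    1    2    3    4
  f   2    1    1    2    3    4
  b   3    2    2    2    3    4
Edit distance = dp[3][5] = 4

4


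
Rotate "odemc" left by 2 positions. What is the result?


Input: "odemc", rotate left by 2
First 2 characters: "od"
Remaining characters: "emc"
Concatenate remaining + first: "emc" + "od" = "emcod"

emcod


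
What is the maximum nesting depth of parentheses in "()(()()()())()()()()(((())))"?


Input: "()(()()()())()()()()(((())))"
Tracking depth:
  Position 0 '(': depth becomes 1
  Position 1 ')': depth becomes 0
  Position 2 '(': depth becomes 1
  Position 3 '(': depth becomes 2
  Position 4 ')': depth becomes 1
  Position 5 '(': depth becomes 2
  Position 6 ')': depth becomes 1
  Position 7 '(': depth becomes 2
  Position 8 ')': depth becomes 1
  Position 9 '(': depth becomes 2
  Position 10 ')': depth becomes 1
  Position 11 ')': depth becomes 0
  Position 12 '(': depth becomes 1
  Position 13 ')': depth becomes 0
  Position 14 '(': depth becomes 1
  Position 15 ')': depth becomes 0
  Position 16 '(': depth becomes 1
  Position 17 ')': depth becomes 0
  Position 18 '(': depth becomes 1
  Position 19 ')': depth becomes 0
  Position 20 '(': depth becomes 1
  Position 21 '(': depth becomes 2
  Position 22 '(': depth becomes 3
  Position 23 '(': depth becomes 4
  Position 24 ')': depth becomes 3
  Position 25 ')': depth becomes 2
  Position 26 ')': depth becomes 1
  Position 27 ')': depth becomes 0
Maximum depth reached: 4

4


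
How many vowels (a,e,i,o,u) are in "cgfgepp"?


Input: cgfgepp
Checking each character:
  'c' at position 0: consonant
  'g' at position 1: consonant
  'f' at position 2: consonant
  'g' at position 3: consonant
  'e' at position 4: vowel (running total: 1)
  'p' at position 5: consonant
  'p' at position 6: consonant
Total vowels: 1

1


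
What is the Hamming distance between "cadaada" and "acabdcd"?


Comparing "cadaada" and "acabdcd" position by position:
  Position 0: 'c' vs 'a' => differ
  Position 1: 'a' vs 'c' => differ
  Position 2: 'd' vs 'a' => differ
  Position 3: 'a' vs 'b' => differ
  Position 4: 'a' vs 'd' => differ
  Position 5: 'd' vs 'c' => differ
  Position 6: 'a' vs 'd' => differ
Total differences (Hamming distance): 7

7


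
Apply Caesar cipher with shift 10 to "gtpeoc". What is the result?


Caesar cipher: shift "gtpeoc" by 10
  'g' (pos 6) + 10 = pos 16 = 'q'
  't' (pos 19) + 10 = pos 3 = 'd'
  'p' (pos 15) + 10 = pos 25 = 'z'
  'e' (pos 4) + 10 = pos 14 = 'o'
  'o' (pos 14) + 10 = pos 24 = 'y'
  'c' (pos 2) + 10 = pos 12 = 'm'
Result: qdzoym

qdzoym


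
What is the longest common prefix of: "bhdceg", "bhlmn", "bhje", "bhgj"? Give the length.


Words: bhdceg, bhlmn, bhje, bhgj
  Position 0: all 'b' => match
  Position 1: all 'h' => match
  Position 2: ('d', 'l', 'j', 'g') => mismatch, stop
LCP = "bh" (length 2)

2


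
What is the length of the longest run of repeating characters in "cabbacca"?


Input: "cabbacca"
Scanning for longest run:
  Position 1 ('a'): new char, reset run to 1
  Position 2 ('b'): new char, reset run to 1
  Position 3 ('b'): continues run of 'b', length=2
  Position 4 ('a'): new char, reset run to 1
  Position 5 ('c'): new char, reset run to 1
  Position 6 ('c'): continues run of 'c', length=2
  Position 7 ('a'): new char, reset run to 1
Longest run: 'b' with length 2

2


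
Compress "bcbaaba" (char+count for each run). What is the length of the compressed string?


Input: bcbaaba
Runs:
  'b' x 1 => "b1"
  'c' x 1 => "c1"
  'b' x 1 => "b1"
  'a' x 2 => "a2"
  'b' x 1 => "b1"
  'a' x 1 => "a1"
Compressed: "b1c1b1a2b1a1"
Compressed length: 12

12


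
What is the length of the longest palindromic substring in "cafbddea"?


Input: "cafbddea"
Checking substrings for palindromes:
  [4:6] "dd" (len 2) => palindrome
Longest palindromic substring: "dd" with length 2

2


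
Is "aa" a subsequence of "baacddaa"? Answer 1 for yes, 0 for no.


Check if "aa" is a subsequence of "baacddaa"
Greedy scan:
  Position 0 ('b'): no match needed
  Position 1 ('a'): matches sub[0] = 'a'
  Position 2 ('a'): matches sub[1] = 'a'
  Position 3 ('c'): no match needed
  Position 4 ('d'): no match needed
  Position 5 ('d'): no match needed
  Position 6 ('a'): no match needed
  Position 7 ('a'): no match needed
All 2 characters matched => is a subsequence

1


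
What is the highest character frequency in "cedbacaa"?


Input: cedbacaa
Character counts:
  'a': 3
  'b': 1
  'c': 2
  'd': 1
  'e': 1
Maximum frequency: 3

3


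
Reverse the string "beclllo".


Input: beclllo
Reading characters right to left:
  Position 6: 'o'
  Position 5: 'l'
  Position 4: 'l'
  Position 3: 'l'
  Position 2: 'c'
  Position 1: 'e'
  Position 0: 'b'
Reversed: olllceb

olllceb


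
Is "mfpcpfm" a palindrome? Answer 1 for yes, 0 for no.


Input: mfpcpfm
Reversed: mfpcpfm
  Compare pos 0 ('m') with pos 6 ('m'): match
  Compare pos 1 ('f') with pos 5 ('f'): match
  Compare pos 2 ('p') with pos 4 ('p'): match
Result: palindrome

1


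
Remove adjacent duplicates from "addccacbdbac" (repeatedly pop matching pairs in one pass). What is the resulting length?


Input: addccacbdbac
Stack-based adjacent duplicate removal:
  Read 'a': push. Stack: a
  Read 'd': push. Stack: ad
  Read 'd': matches stack top 'd' => pop. Stack: a
  Read 'c': push. Stack: ac
  Read 'c': matches stack top 'c' => pop. Stack: a
  Read 'a': matches stack top 'a' => pop. Stack: (empty)
  Read 'c': push. Stack: c
  Read 'b': push. Stack: cb
  Read 'd': push. Stack: cbd
  Read 'b': push. Stack: cbdb
  Read 'a': push. Stack: cbdba
  Read 'c': push. Stack: cbdbac
Final stack: "cbdbac" (length 6)

6


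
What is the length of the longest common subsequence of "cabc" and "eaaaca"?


LCS of "cabc" and "eaaaca"
DP table:
           e    a    a    a    c    a
      0    0    0    0    0    0    0
  c   0    0    0    0    0    1    1
  a   0    0    1    1    1    1    2
  b   0    0    1    1    1    1    2
  c   0    0    1    1    1    2    2
LCS length = dp[4][6] = 2

2


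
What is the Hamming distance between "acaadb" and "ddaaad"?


Comparing "acaadb" and "ddaaad" position by position:
  Position 0: 'a' vs 'd' => differ
  Position 1: 'c' vs 'd' => differ
  Position 2: 'a' vs 'a' => same
  Position 3: 'a' vs 'a' => same
  Position 4: 'd' vs 'a' => differ
  Position 5: 'b' vs 'd' => differ
Total differences (Hamming distance): 4

4


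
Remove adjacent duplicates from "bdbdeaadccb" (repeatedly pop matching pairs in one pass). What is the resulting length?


Input: bdbdeaadccb
Stack-based adjacent duplicate removal:
  Read 'b': push. Stack: b
  Read 'd': push. Stack: bd
  Read 'b': push. Stack: bdb
  Read 'd': push. Stack: bdbd
  Read 'e': push. Stack: bdbde
  Read 'a': push. Stack: bdbdea
  Read 'a': matches stack top 'a' => pop. Stack: bdbde
  Read 'd': push. Stack: bdbded
  Read 'c': push. Stack: bdbdedc
  Read 'c': matches stack top 'c' => pop. Stack: bdbded
  Read 'b': push. Stack: bdbdedb
Final stack: "bdbdedb" (length 7)

7


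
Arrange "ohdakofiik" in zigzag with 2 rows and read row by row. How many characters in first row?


Zigzag "ohdakofiik" into 2 rows:
Placing characters:
  'o' => row 0
  'h' => row 1
  'd' => row 0
  'a' => row 1
  'k' => row 0
  'o' => row 1
  'f' => row 0
  'i' => row 1
  'i' => row 0
  'k' => row 1
Rows:
  Row 0: "odkfi"
  Row 1: "haoik"
First row length: 5

5


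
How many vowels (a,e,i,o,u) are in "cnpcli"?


Input: cnpcli
Checking each character:
  'c' at position 0: consonant
  'n' at position 1: consonant
  'p' at position 2: consonant
  'c' at position 3: consonant
  'l' at position 4: consonant
  'i' at position 5: vowel (running total: 1)
Total vowels: 1

1


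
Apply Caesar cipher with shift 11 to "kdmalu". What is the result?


Caesar cipher: shift "kdmalu" by 11
  'k' (pos 10) + 11 = pos 21 = 'v'
  'd' (pos 3) + 11 = pos 14 = 'o'
  'm' (pos 12) + 11 = pos 23 = 'x'
  'a' (pos 0) + 11 = pos 11 = 'l'
  'l' (pos 11) + 11 = pos 22 = 'w'
  'u' (pos 20) + 11 = pos 5 = 'f'
Result: voxlwf

voxlwf


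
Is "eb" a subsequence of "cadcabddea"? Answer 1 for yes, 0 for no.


Check if "eb" is a subsequence of "cadcabddea"
Greedy scan:
  Position 0 ('c'): no match needed
  Position 1 ('a'): no match needed
  Position 2 ('d'): no match needed
  Position 3 ('c'): no match needed
  Position 4 ('a'): no match needed
  Position 5 ('b'): no match needed
  Position 6 ('d'): no match needed
  Position 7 ('d'): no match needed
  Position 8 ('e'): matches sub[0] = 'e'
  Position 9 ('a'): no match needed
Only matched 1/2 characters => not a subsequence

0


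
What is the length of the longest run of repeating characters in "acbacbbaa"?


Input: "acbacbbaa"
Scanning for longest run:
  Position 1 ('c'): new char, reset run to 1
  Position 2 ('b'): new char, reset run to 1
  Position 3 ('a'): new char, reset run to 1
  Position 4 ('c'): new char, reset run to 1
  Position 5 ('b'): new char, reset run to 1
  Position 6 ('b'): continues run of 'b', length=2
  Position 7 ('a'): new char, reset run to 1
  Position 8 ('a'): continues run of 'a', length=2
Longest run: 'b' with length 2

2


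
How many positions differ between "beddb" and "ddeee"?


Comparing "beddb" and "ddeee" position by position:
  Position 0: 'b' vs 'd' => DIFFER
  Position 1: 'e' vs 'd' => DIFFER
  Position 2: 'd' vs 'e' => DIFFER
  Position 3: 'd' vs 'e' => DIFFER
  Position 4: 'b' vs 'e' => DIFFER
Positions that differ: 5

5


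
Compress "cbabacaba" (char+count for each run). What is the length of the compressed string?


Input: cbabacaba
Runs:
  'c' x 1 => "c1"
  'b' x 1 => "b1"
  'a' x 1 => "a1"
  'b' x 1 => "b1"
  'a' x 1 => "a1"
  'c' x 1 => "c1"
  'a' x 1 => "a1"
  'b' x 1 => "b1"
  'a' x 1 => "a1"
Compressed: "c1b1a1b1a1c1a1b1a1"
Compressed length: 18

18


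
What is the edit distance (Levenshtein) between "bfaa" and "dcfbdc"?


Computing edit distance: "bfaa" -> "dcfbdc"
DP table:
           d    c    f    b    d    c
      0    1    2    3    4    5    6
  b   1    1    2    3    3    4    5
  f   2    2    2    2    3    4    5
  a   3    3    3    3    3    4    5
  a   4    4    4    4    4    4    5
Edit distance = dp[4][6] = 5

5


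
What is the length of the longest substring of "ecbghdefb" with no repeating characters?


Input: "ecbghdefb"
Sliding window (track last position of each char):
  Position 0 ('e'): window [0,0] length 1 -- new best
  Position 1 ('c'): window [0,1] length 2 -- new best
  Position 2 ('b'): window [0,2] length 3 -- new best
  Position 3 ('g'): window [0,3] length 4 -- new best
  Position 4 ('h'): window [0,4] length 5 -- new best
  Position 5 ('d'): window [0,5] length 6 -- new best
  Position 6 ('e'): repeat (last at 0), move window start to 1
  Position 6 ('e'): window [1,6] length 6
  Position 7 ('f'): window [1,7] length 7 -- new best
  Position 8 ('b'): repeat (last at 2), move window start to 3
  Position 8 ('b'): window [3,8] length 6
Longest substring with no repeats: "cbghdef" with length 7

7


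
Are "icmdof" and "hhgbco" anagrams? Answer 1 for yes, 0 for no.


Strings: "icmdof", "hhgbco"
Sorted first:  cdfimo
Sorted second: bcghho
Differ at position 0: 'c' vs 'b' => not anagrams

0


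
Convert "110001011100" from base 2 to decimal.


Input: "110001011100" in base 2
Positional expansion:
  Digit '1' (value 1) x 2^11 = 2048
  Digit '1' (value 1) x 2^10 = 1024
  Digit '0' (value 0) x 2^9 = 0
  Digit '0' (value 0) x 2^8 = 0
  Digit '0' (value 0) x 2^7 = 0
  Digit '1' (value 1) x 2^6 = 64
  Digit '0' (value 0) x 2^5 = 0
  Digit '1' (value 1) x 2^4 = 16
  Digit '1' (value 1) x 2^3 = 8
  Digit '1' (value 1) x 2^2 = 4
  Digit '0' (value 0) x 2^1 = 0
  Digit '0' (value 0) x 2^0 = 0
Sum = 3164

3164


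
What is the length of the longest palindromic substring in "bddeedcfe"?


Input: "bddeedcfe"
Checking substrings for palindromes:
  [2:6] "deed" (len 4) => palindrome
  [1:3] "dd" (len 2) => palindrome
  [3:5] "ee" (len 2) => palindrome
Longest palindromic substring: "deed" with length 4

4


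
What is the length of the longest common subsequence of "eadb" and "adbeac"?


LCS of "eadb" and "adbeac"
DP table:
           a    d    b    e    a    c
      0    0    0    0    0    0    0
  e   0    0    0    0    1    1    1
  a   0    1    1    1    1    2    2
  d   0    1    2    2    2    2    2
  b   0    1    2    3    3    3    3
LCS length = dp[4][6] = 3

3


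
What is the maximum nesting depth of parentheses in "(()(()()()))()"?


Input: "(()(()()()))()"
Tracking depth:
  Position 0 '(': depth becomes 1
  Position 1 '(': depth becomes 2
  Position 2 ')': depth becomes 1
  Position 3 '(': depth becomes 2
  Position 4 '(': depth becomes 3
  Position 5 ')': depth becomes 2
  Position 6 '(': depth becomes 3
  Position 7 ')': depth becomes 2
  Position 8 '(': depth becomes 3
  Position 9 ')': depth becomes 2
  Position 10 ')': depth becomes 1
  Position 11 ')': depth becomes 0
  Position 12 '(': depth becomes 1
  Position 13 ')': depth becomes 0
Maximum depth reached: 3

3


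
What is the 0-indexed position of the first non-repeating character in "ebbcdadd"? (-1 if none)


Input: ebbcdadd
Character frequencies:
  'a': 1
  'b': 2
  'c': 1
  'd': 3
  'e': 1
Scanning left to right for freq == 1:
  Position 0 ('e'): unique! => answer = 0

0


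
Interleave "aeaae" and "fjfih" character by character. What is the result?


Interleaving "aeaae" and "fjfih":
  Position 0: 'a' from first, 'f' from second => "af"
  Position 1: 'e' from first, 'j' from second => "ej"
  Position 2: 'a' from first, 'f' from second => "af"
  Position 3: 'a' from first, 'i' from second => "ai"
  Position 4: 'e' from first, 'h' from second => "eh"
Result: afejafaieh

afejafaieh


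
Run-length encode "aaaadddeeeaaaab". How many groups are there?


Input: aaaadddeeeaaaab
Scanning for consecutive runs:
  Group 1: 'a' x 4 (positions 0-3)
  Group 2: 'd' x 3 (positions 4-6)
  Group 3: 'e' x 3 (positions 7-9)
  Group 4: 'a' x 4 (positions 10-13)
  Group 5: 'b' x 1 (positions 14-14)
Total groups: 5

5


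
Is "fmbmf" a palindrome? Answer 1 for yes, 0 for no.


Input: fmbmf
Reversed: fmbmf
  Compare pos 0 ('f') with pos 4 ('f'): match
  Compare pos 1 ('m') with pos 3 ('m'): match
Result: palindrome

1


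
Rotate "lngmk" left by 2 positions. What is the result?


Input: "lngmk", rotate left by 2
First 2 characters: "ln"
Remaining characters: "gmk"
Concatenate remaining + first: "gmk" + "ln" = "gmkln"

gmkln


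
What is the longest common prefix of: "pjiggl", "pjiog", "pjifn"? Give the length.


Words: pjiggl, pjiog, pjifn
  Position 0: all 'p' => match
  Position 1: all 'j' => match
  Position 2: all 'i' => match
  Position 3: ('g', 'o', 'f') => mismatch, stop
LCP = "pji" (length 3)

3


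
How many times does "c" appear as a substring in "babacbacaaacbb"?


Searching for "c" in "babacbacaaacbb"
Scanning each position:
  Position 0: "b" => no
  Position 1: "a" => no
  Position 2: "b" => no
  Position 3: "a" => no
  Position 4: "c" => MATCH
  Position 5: "b" => no
  Position 6: "a" => no
  Position 7: "c" => MATCH
  Position 8: "a" => no
  Position 9: "a" => no
  Position 10: "a" => no
  Position 11: "c" => MATCH
  Position 12: "b" => no
  Position 13: "b" => no
Total occurrences: 3

3


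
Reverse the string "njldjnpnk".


Input: njldjnpnk
Reading characters right to left:
  Position 8: 'k'
  Position 7: 'n'
  Position 6: 'p'
  Position 5: 'n'
  Position 4: 'j'
  Position 3: 'd'
  Position 2: 'l'
  Position 1: 'j'
  Position 0: 'n'
Reversed: knpnjdljn

knpnjdljn


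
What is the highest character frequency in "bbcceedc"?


Input: bbcceedc
Character counts:
  'b': 2
  'c': 3
  'd': 1
  'e': 2
Maximum frequency: 3

3


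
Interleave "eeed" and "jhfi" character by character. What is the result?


Interleaving "eeed" and "jhfi":
  Position 0: 'e' from first, 'j' from second => "ej"
  Position 1: 'e' from first, 'h' from second => "eh"
  Position 2: 'e' from first, 'f' from second => "ef"
  Position 3: 'd' from first, 'i' from second => "di"
Result: ejehefdi

ejehefdi


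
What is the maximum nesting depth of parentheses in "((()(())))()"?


Input: "((()(())))()"
Tracking depth:
  Position 0 '(': depth becomes 1
  Position 1 '(': depth becomes 2
  Position 2 '(': depth becomes 3
  Position 3 ')': depth becomes 2
  Position 4 '(': depth becomes 3
  Position 5 '(': depth becomes 4
  Position 6 ')': depth becomes 3
  Position 7 ')': depth becomes 2
  Position 8 ')': depth becomes 1
  Position 9 ')': depth becomes 0
  Position 10 '(': depth becomes 1
  Position 11 ')': depth becomes 0
Maximum depth reached: 4

4


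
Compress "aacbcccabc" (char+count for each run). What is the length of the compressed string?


Input: aacbcccabc
Runs:
  'a' x 2 => "a2"
  'c' x 1 => "c1"
  'b' x 1 => "b1"
  'c' x 3 => "c3"
  'a' x 1 => "a1"
  'b' x 1 => "b1"
  'c' x 1 => "c1"
Compressed: "a2c1b1c3a1b1c1"
Compressed length: 14

14


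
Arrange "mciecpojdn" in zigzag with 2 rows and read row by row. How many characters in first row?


Zigzag "mciecpojdn" into 2 rows:
Placing characters:
  'm' => row 0
  'c' => row 1
  'i' => row 0
  'e' => row 1
  'c' => row 0
  'p' => row 1
  'o' => row 0
  'j' => row 1
  'd' => row 0
  'n' => row 1
Rows:
  Row 0: "micod"
  Row 1: "cepjn"
First row length: 5

5


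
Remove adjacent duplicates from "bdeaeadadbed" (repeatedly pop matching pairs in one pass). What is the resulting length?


Input: bdeaeadadbed
Stack-based adjacent duplicate removal:
  Read 'b': push. Stack: b
  Read 'd': push. Stack: bd
  Read 'e': push. Stack: bde
  Read 'a': push. Stack: bdea
  Read 'e': push. Stack: bdeae
  Read 'a': push. Stack: bdeaea
  Read 'd': push. Stack: bdeaead
  Read 'a': push. Stack: bdeaeada
  Read 'd': push. Stack: bdeaeadad
  Read 'b': push. Stack: bdeaeadadb
  Read 'e': push. Stack: bdeaeadadbe
  Read 'd': push. Stack: bdeaeadadbed
Final stack: "bdeaeadadbed" (length 12)

12


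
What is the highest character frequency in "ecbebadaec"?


Input: ecbebadaec
Character counts:
  'a': 2
  'b': 2
  'c': 2
  'd': 1
  'e': 3
Maximum frequency: 3

3


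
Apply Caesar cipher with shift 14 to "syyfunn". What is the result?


Caesar cipher: shift "syyfunn" by 14
  's' (pos 18) + 14 = pos 6 = 'g'
  'y' (pos 24) + 14 = pos 12 = 'm'
  'y' (pos 24) + 14 = pos 12 = 'm'
  'f' (pos 5) + 14 = pos 19 = 't'
  'u' (pos 20) + 14 = pos 8 = 'i'
  'n' (pos 13) + 14 = pos 1 = 'b'
  'n' (pos 13) + 14 = pos 1 = 'b'
Result: gmmtibb

gmmtibb


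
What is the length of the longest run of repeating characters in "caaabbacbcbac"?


Input: "caaabbacbcbac"
Scanning for longest run:
  Position 1 ('a'): new char, reset run to 1
  Position 2 ('a'): continues run of 'a', length=2
  Position 3 ('a'): continues run of 'a', length=3
  Position 4 ('b'): new char, reset run to 1
  Position 5 ('b'): continues run of 'b', length=2
  Position 6 ('a'): new char, reset run to 1
  Position 7 ('c'): new char, reset run to 1
  Position 8 ('b'): new char, reset run to 1
  Position 9 ('c'): new char, reset run to 1
  Position 10 ('b'): new char, reset run to 1
  Position 11 ('a'): new char, reset run to 1
  Position 12 ('c'): new char, reset run to 1
Longest run: 'a' with length 3

3


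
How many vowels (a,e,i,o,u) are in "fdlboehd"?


Input: fdlboehd
Checking each character:
  'f' at position 0: consonant
  'd' at position 1: consonant
  'l' at position 2: consonant
  'b' at position 3: consonant
  'o' at position 4: vowel (running total: 1)
  'e' at position 5: vowel (running total: 2)
  'h' at position 6: consonant
  'd' at position 7: consonant
Total vowels: 2

2


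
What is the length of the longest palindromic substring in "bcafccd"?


Input: "bcafccd"
Checking substrings for palindromes:
  [4:6] "cc" (len 2) => palindrome
Longest palindromic substring: "cc" with length 2

2


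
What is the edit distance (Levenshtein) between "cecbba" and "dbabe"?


Computing edit distance: "cecbba" -> "dbabe"
DP table:
           d    b    a    b    e
      0    1    2    3    4    5
  c   1    1    2    3    4    5
  e   2    2    2    3    4    4
  c   3    3    3    3    4    5
  b   4    4    3    4    3    4
  b   5    5    4    4    4    4
  a   6    6    5    4    5    5
Edit distance = dp[6][5] = 5

5


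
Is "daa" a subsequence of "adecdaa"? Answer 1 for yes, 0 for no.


Check if "daa" is a subsequence of "adecdaa"
Greedy scan:
  Position 0 ('a'): no match needed
  Position 1 ('d'): matches sub[0] = 'd'
  Position 2 ('e'): no match needed
  Position 3 ('c'): no match needed
  Position 4 ('d'): no match needed
  Position 5 ('a'): matches sub[1] = 'a'
  Position 6 ('a'): matches sub[2] = 'a'
All 3 characters matched => is a subsequence

1


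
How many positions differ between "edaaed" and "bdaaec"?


Comparing "edaaed" and "bdaaec" position by position:
  Position 0: 'e' vs 'b' => DIFFER
  Position 1: 'd' vs 'd' => same
  Position 2: 'a' vs 'a' => same
  Position 3: 'a' vs 'a' => same
  Position 4: 'e' vs 'e' => same
  Position 5: 'd' vs 'c' => DIFFER
Positions that differ: 2

2


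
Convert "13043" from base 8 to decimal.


Input: "13043" in base 8
Positional expansion:
  Digit '1' (value 1) x 8^4 = 4096
  Digit '3' (value 3) x 8^3 = 1536
  Digit '0' (value 0) x 8^2 = 0
  Digit '4' (value 4) x 8^1 = 32
  Digit '3' (value 3) x 8^0 = 3
Sum = 5667

5667


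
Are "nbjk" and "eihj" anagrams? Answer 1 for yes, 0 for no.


Strings: "nbjk", "eihj"
Sorted first:  bjkn
Sorted second: ehij
Differ at position 0: 'b' vs 'e' => not anagrams

0


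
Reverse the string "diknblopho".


Input: diknblopho
Reading characters right to left:
  Position 9: 'o'
  Position 8: 'h'
  Position 7: 'p'
  Position 6: 'o'
  Position 5: 'l'
  Position 4: 'b'
  Position 3: 'n'
  Position 2: 'k'
  Position 1: 'i'
  Position 0: 'd'
Reversed: ohpolbnkid

ohpolbnkid


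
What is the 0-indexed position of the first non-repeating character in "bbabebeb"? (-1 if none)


Input: bbabebeb
Character frequencies:
  'a': 1
  'b': 5
  'e': 2
Scanning left to right for freq == 1:
  Position 0 ('b'): freq=5, skip
  Position 1 ('b'): freq=5, skip
  Position 2 ('a'): unique! => answer = 2

2


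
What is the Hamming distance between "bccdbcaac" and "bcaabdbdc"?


Comparing "bccdbcaac" and "bcaabdbdc" position by position:
  Position 0: 'b' vs 'b' => same
  Position 1: 'c' vs 'c' => same
  Position 2: 'c' vs 'a' => differ
  Position 3: 'd' vs 'a' => differ
  Position 4: 'b' vs 'b' => same
  Position 5: 'c' vs 'd' => differ
  Position 6: 'a' vs 'b' => differ
  Position 7: 'a' vs 'd' => differ
  Position 8: 'c' vs 'c' => same
Total differences (Hamming distance): 5

5


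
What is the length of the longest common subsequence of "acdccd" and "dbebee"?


LCS of "acdccd" and "dbebee"
DP table:
           d    b    e    b    e    e
      0    0    0    0    0    0    0
  a   0    0    0    0    0    0    0
  c   0    0    0    0    0    0    0
  d   0    1    1    1    1    1    1
  c   0    1    1    1    1    1    1
  c   0    1    1    1    1    1    1
  d   0    1    1    1    1    1    1
LCS length = dp[6][6] = 1

1


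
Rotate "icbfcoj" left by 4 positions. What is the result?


Input: "icbfcoj", rotate left by 4
First 4 characters: "icbf"
Remaining characters: "coj"
Concatenate remaining + first: "coj" + "icbf" = "cojicbf"

cojicbf


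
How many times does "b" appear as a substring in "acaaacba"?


Searching for "b" in "acaaacba"
Scanning each position:
  Position 0: "a" => no
  Position 1: "c" => no
  Position 2: "a" => no
  Position 3: "a" => no
  Position 4: "a" => no
  Position 5: "c" => no
  Position 6: "b" => MATCH
  Position 7: "a" => no
Total occurrences: 1

1


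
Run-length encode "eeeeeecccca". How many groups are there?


Input: eeeeeecccca
Scanning for consecutive runs:
  Group 1: 'e' x 6 (positions 0-5)
  Group 2: 'c' x 4 (positions 6-9)
  Group 3: 'a' x 1 (positions 10-10)
Total groups: 3

3


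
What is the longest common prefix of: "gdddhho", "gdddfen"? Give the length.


Words: gdddhho, gdddfen
  Position 0: all 'g' => match
  Position 1: all 'd' => match
  Position 2: all 'd' => match
  Position 3: all 'd' => match
  Position 4: ('h', 'f') => mismatch, stop
LCP = "gddd" (length 4)

4


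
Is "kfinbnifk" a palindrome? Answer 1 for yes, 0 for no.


Input: kfinbnifk
Reversed: kfinbnifk
  Compare pos 0 ('k') with pos 8 ('k'): match
  Compare pos 1 ('f') with pos 7 ('f'): match
  Compare pos 2 ('i') with pos 6 ('i'): match
  Compare pos 3 ('n') with pos 5 ('n'): match
Result: palindrome

1


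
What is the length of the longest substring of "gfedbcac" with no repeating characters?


Input: "gfedbcac"
Sliding window (track last position of each char):
  Position 0 ('g'): window [0,0] length 1 -- new best
  Position 1 ('f'): window [0,1] length 2 -- new best
  Position 2 ('e'): window [0,2] length 3 -- new best
  Position 3 ('d'): window [0,3] length 4 -- new best
  Position 4 ('b'): window [0,4] length 5 -- new best
  Position 5 ('c'): window [0,5] length 6 -- new best
  Position 6 ('a'): window [0,6] length 7 -- new best
  Position 7 ('c'): repeat (last at 5), move window start to 6
  Position 7 ('c'): window [6,7] length 2
Longest substring with no repeats: "gfedbca" with length 7

7


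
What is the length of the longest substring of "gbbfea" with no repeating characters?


Input: "gbbfea"
Sliding window (track last position of each char):
  Position 0 ('g'): window [0,0] length 1 -- new best
  Position 1 ('b'): window [0,1] length 2 -- new best
  Position 2 ('b'): repeat (last at 1), move window start to 2
  Position 2 ('b'): window [2,2] length 1
  Position 3 ('f'): window [2,3] length 2
  Position 4 ('e'): window [2,4] length 3 -- new best
  Position 5 ('a'): window [2,5] length 4 -- new best
Longest substring with no repeats: "bfea" with length 4

4


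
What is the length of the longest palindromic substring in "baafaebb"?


Input: "baafaebb"
Checking substrings for palindromes:
  [2:5] "afa" (len 3) => palindrome
  [1:3] "aa" (len 2) => palindrome
  [6:8] "bb" (len 2) => palindrome
Longest palindromic substring: "afa" with length 3

3


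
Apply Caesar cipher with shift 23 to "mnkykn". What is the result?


Caesar cipher: shift "mnkykn" by 23
  'm' (pos 12) + 23 = pos 9 = 'j'
  'n' (pos 13) + 23 = pos 10 = 'k'
  'k' (pos 10) + 23 = pos 7 = 'h'
  'y' (pos 24) + 23 = pos 21 = 'v'
  'k' (pos 10) + 23 = pos 7 = 'h'
  'n' (pos 13) + 23 = pos 10 = 'k'
Result: jkhvhk

jkhvhk


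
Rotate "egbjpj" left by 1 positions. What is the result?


Input: "egbjpj", rotate left by 1
First 1 characters: "e"
Remaining characters: "gbjpj"
Concatenate remaining + first: "gbjpj" + "e" = "gbjpje"

gbjpje


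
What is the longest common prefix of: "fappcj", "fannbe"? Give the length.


Words: fappcj, fannbe
  Position 0: all 'f' => match
  Position 1: all 'a' => match
  Position 2: ('p', 'n') => mismatch, stop
LCP = "fa" (length 2)

2


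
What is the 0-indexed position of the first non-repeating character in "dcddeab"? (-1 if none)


Input: dcddeab
Character frequencies:
  'a': 1
  'b': 1
  'c': 1
  'd': 3
  'e': 1
Scanning left to right for freq == 1:
  Position 0 ('d'): freq=3, skip
  Position 1 ('c'): unique! => answer = 1

1


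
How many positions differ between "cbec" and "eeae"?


Comparing "cbec" and "eeae" position by position:
  Position 0: 'c' vs 'e' => DIFFER
  Position 1: 'b' vs 'e' => DIFFER
  Position 2: 'e' vs 'a' => DIFFER
  Position 3: 'c' vs 'e' => DIFFER
Positions that differ: 4

4


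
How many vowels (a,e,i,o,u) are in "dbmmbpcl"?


Input: dbmmbpcl
Checking each character:
  'd' at position 0: consonant
  'b' at position 1: consonant
  'm' at position 2: consonant
  'm' at position 3: consonant
  'b' at position 4: consonant
  'p' at position 5: consonant
  'c' at position 6: consonant
  'l' at position 7: consonant
Total vowels: 0

0


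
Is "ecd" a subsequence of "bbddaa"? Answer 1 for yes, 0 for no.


Check if "ecd" is a subsequence of "bbddaa"
Greedy scan:
  Position 0 ('b'): no match needed
  Position 1 ('b'): no match needed
  Position 2 ('d'): no match needed
  Position 3 ('d'): no match needed
  Position 4 ('a'): no match needed
  Position 5 ('a'): no match needed
Only matched 0/3 characters => not a subsequence

0


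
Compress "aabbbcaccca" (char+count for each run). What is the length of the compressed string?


Input: aabbbcaccca
Runs:
  'a' x 2 => "a2"
  'b' x 3 => "b3"
  'c' x 1 => "c1"
  'a' x 1 => "a1"
  'c' x 3 => "c3"
  'a' x 1 => "a1"
Compressed: "a2b3c1a1c3a1"
Compressed length: 12

12


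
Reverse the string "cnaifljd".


Input: cnaifljd
Reading characters right to left:
  Position 7: 'd'
  Position 6: 'j'
  Position 5: 'l'
  Position 4: 'f'
  Position 3: 'i'
  Position 2: 'a'
  Position 1: 'n'
  Position 0: 'c'
Reversed: djlfianc

djlfianc
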